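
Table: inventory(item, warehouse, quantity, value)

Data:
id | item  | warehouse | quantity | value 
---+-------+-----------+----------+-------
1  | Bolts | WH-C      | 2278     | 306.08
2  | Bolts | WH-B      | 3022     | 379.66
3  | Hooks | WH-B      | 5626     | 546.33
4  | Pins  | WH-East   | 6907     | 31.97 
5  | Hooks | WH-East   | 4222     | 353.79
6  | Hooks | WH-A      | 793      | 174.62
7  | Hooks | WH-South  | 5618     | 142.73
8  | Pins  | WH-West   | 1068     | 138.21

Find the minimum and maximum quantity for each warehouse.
SELECT warehouse, MIN(quantity), MAX(quantity)
FROM inventory
GROUP BY warehouse

Result:
  WH-A: min=793, max=793
  WH-B: min=3022, max=5626
  WH-C: min=2278, max=2278
  WH-East: min=4222, max=6907
  WH-South: min=5618, max=5618
  WH-West: min=1068, max=1068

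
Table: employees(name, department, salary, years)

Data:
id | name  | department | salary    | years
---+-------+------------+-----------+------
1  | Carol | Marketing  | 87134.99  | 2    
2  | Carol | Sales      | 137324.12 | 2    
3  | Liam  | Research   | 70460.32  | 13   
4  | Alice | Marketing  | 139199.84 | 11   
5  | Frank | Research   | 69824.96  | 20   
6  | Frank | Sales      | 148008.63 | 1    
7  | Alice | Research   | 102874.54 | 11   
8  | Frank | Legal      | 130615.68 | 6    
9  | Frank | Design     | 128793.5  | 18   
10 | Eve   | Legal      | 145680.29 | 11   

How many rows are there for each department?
SELECT department, COUNT(*) as count
FROM employees
GROUP BY department

Result:
  Design: 1
  Legal: 2
  Marketing: 2
  Research: 3
  Sales: 2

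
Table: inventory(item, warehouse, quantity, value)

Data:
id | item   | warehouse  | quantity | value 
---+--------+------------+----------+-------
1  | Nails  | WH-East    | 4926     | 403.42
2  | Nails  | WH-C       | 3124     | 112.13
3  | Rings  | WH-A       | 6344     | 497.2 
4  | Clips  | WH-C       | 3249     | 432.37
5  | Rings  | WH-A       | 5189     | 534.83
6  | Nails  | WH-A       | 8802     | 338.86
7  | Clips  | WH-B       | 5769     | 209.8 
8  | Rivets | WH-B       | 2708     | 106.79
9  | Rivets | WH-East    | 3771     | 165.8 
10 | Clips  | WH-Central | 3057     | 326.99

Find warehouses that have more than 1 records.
SELECT warehouse, COUNT(*) as cnt
FROM inventory
GROUP BY warehouse
HAVING COUNT(*) > 1

Result:
  WH-A: 3
  WH-B: 2
  WH-C: 2
  WH-East: 2

Note: HAVING filters groups after aggregation, WHERE filters rows before.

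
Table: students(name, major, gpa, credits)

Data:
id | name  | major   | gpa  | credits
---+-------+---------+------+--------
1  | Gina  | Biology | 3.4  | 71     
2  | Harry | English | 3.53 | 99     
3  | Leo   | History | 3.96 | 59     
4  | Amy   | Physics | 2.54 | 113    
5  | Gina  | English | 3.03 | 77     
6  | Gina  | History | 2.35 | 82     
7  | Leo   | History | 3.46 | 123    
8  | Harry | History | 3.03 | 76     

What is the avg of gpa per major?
SELECT major, AVG(gpa) as result
FROM students
GROUP BY major

Result:
  Biology: 3.40
  English: 3.28
  History: 3.20
  Physics: 2.54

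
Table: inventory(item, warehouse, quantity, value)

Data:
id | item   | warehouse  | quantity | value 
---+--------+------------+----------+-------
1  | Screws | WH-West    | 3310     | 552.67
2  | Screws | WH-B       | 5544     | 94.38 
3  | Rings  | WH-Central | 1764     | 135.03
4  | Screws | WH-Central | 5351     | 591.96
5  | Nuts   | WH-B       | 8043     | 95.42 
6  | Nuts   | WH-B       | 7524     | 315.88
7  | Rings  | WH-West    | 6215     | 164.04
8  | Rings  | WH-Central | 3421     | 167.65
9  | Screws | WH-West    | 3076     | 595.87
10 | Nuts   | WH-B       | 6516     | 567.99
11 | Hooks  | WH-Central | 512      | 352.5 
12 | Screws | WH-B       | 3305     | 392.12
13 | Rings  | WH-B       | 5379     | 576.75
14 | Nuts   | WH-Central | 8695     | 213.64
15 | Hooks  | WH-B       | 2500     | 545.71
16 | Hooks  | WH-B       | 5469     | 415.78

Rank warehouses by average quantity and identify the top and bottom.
SELECT warehouse, AVG(quantity)
FROM inventory
GROUP BY warehouse
ORDER BY AVG(quantity)

All groups:
  WH-Central: 3948.60
  WH-West: 4200.33
  WH-B: 5535.00

Highest: WH-B (5535.00)
Lowest: WH-Central (3948.60)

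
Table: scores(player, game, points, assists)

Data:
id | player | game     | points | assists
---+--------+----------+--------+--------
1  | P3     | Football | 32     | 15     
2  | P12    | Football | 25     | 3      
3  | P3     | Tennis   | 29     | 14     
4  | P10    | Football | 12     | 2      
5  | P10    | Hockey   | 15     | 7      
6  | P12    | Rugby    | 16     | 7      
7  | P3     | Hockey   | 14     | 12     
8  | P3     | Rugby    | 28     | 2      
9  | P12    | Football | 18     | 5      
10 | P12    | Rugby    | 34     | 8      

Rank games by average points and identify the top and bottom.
SELECT game, AVG(points)
FROM scores
GROUP BY game
ORDER BY AVG(points)

All groups:
  Hockey: 14.50
  Football: 21.75
  Rugby: 26.00
  Tennis: 29.00

Highest: Tennis (29.00)
Lowest: Hockey (14.50)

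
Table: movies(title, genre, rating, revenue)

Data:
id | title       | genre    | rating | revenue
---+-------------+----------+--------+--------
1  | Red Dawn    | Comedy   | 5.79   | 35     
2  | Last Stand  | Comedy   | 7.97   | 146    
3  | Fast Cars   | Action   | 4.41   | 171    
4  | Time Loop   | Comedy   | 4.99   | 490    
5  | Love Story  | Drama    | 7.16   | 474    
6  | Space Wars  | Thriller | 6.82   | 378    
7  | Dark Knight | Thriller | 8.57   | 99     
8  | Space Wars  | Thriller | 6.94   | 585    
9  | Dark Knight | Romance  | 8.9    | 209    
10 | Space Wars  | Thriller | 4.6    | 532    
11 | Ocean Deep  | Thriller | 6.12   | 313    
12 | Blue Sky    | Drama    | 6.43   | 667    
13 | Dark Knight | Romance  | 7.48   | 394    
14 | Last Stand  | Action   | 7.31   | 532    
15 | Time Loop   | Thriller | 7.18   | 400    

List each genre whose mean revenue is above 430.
SELECT genre, AVG(revenue)
FROM movies
GROUP BY genre
HAVING AVG(revenue) > 430

Result:
  Drama: avg=570.50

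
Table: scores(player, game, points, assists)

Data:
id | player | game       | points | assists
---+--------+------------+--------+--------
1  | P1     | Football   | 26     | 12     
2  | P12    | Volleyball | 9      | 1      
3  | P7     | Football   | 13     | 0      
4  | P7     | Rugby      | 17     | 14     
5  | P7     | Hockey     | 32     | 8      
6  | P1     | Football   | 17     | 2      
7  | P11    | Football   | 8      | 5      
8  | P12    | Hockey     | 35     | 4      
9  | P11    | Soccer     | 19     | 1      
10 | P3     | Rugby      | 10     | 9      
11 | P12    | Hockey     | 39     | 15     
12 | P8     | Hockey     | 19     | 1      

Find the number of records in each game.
SELECT game, COUNT(*) as count
FROM scores
GROUP BY game

Result:
  Football: 4
  Hockey: 4
  Rugby: 2
  Soccer: 1
  Volleyball: 1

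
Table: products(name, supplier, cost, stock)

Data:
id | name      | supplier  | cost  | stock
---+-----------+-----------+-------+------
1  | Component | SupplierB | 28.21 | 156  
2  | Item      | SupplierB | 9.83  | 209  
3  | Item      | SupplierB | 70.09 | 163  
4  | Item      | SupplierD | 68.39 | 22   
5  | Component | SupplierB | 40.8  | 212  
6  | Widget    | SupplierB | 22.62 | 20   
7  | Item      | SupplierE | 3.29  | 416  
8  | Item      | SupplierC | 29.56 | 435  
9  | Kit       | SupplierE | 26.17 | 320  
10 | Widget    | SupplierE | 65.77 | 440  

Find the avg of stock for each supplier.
SELECT supplier, AVG(stock) as result
FROM products
GROUP BY supplier

Result:
  SupplierB: 152.00
  SupplierC: 435.00
  SupplierD: 22.00
  SupplierE: 392.00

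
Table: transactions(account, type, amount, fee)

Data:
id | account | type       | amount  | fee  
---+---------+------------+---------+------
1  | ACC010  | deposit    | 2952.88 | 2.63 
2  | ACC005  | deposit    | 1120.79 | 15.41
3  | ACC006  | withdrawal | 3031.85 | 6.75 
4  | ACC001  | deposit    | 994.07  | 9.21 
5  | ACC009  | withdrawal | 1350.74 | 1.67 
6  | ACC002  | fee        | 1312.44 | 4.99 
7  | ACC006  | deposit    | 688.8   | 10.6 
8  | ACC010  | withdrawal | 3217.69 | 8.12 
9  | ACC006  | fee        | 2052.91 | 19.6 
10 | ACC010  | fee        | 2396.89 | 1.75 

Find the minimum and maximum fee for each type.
SELECT type, MIN(fee), MAX(fee)
FROM transactions
GROUP BY type

Result:
  deposit: min=2.63, max=15.41
  fee: min=1.75, max=19.60
  withdrawal: min=1.67, max=8.12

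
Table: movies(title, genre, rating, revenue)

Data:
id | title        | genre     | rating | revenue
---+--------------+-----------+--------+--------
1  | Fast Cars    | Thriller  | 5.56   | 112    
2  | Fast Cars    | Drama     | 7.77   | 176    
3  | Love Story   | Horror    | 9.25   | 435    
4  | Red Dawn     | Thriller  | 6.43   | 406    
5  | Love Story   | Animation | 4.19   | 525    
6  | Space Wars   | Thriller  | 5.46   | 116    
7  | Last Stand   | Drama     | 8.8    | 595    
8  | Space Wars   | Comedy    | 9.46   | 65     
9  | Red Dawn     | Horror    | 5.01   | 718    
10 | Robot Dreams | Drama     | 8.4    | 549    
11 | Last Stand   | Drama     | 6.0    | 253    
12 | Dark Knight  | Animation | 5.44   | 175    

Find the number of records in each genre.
SELECT genre, COUNT(*) as count
FROM movies
GROUP BY genre

Result:
  Animation: 2
  Comedy: 1
  Drama: 4
  Horror: 2
  Thriller: 3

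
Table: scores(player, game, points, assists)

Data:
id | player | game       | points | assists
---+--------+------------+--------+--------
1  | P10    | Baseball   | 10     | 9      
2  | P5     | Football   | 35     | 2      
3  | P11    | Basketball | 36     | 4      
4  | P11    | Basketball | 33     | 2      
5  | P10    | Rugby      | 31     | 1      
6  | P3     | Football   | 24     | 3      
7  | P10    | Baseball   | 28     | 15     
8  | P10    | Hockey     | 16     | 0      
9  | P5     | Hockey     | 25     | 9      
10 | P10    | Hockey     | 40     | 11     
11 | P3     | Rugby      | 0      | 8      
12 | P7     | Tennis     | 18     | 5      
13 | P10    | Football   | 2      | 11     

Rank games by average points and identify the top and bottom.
SELECT game, AVG(points)
FROM scores
GROUP BY game
ORDER BY AVG(points)

All groups:
  Rugby: 15.50
  Tennis: 18.00
  Baseball: 19.00
  Football: 20.33
  Hockey: 27.00
  Basketball: 34.50

Highest: Basketball (34.50)
Lowest: Rugby (15.50)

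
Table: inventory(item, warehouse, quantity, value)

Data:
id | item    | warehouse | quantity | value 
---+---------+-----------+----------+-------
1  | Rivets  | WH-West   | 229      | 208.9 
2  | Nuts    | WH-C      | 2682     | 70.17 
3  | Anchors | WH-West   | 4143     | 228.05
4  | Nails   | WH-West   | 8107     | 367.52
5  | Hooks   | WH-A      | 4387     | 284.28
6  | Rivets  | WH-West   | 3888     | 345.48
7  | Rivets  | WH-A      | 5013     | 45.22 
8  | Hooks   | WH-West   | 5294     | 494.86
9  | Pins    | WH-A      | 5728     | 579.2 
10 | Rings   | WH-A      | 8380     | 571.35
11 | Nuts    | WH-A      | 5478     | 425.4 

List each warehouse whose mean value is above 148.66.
SELECT warehouse, AVG(value)
FROM inventory
GROUP BY warehouse
HAVING AVG(value) > 148.66

Result:
  WH-A: avg=381.09
  WH-West: avg=328.96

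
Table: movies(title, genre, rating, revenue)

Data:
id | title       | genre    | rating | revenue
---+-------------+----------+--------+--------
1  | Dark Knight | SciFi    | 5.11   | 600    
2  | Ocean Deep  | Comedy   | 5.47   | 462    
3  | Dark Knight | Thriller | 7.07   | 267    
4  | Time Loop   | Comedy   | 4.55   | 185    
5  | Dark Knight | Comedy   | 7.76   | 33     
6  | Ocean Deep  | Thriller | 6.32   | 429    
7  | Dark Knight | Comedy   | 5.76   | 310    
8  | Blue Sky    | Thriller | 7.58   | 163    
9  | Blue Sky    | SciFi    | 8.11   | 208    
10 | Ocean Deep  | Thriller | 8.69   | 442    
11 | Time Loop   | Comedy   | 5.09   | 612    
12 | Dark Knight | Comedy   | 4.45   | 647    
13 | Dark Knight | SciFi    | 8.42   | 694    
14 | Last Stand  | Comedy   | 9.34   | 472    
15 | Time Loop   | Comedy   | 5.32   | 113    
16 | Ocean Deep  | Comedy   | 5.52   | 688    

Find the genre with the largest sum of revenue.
SELECT genre, SUM(revenue) as val
FROM movies
GROUP BY genre
ORDER BY val DESC
LIMIT 1

Result: Comedy with sum(revenue) = 3522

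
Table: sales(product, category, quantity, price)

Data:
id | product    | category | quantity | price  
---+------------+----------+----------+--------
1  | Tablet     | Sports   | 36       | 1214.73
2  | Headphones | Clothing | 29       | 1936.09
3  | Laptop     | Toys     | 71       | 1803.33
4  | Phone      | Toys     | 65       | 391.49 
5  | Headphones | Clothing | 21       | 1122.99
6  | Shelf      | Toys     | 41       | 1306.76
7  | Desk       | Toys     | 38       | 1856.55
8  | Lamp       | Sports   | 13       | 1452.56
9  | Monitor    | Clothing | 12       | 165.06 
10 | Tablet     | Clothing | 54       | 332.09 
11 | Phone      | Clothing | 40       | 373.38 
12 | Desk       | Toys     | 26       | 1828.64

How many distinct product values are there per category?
SELECT category, COUNT(DISTINCT product)
FROM sales
GROUP BY category

Result:
  Clothing: 4 distinct
  Sports: 2 distinct
  Toys: 4 distinct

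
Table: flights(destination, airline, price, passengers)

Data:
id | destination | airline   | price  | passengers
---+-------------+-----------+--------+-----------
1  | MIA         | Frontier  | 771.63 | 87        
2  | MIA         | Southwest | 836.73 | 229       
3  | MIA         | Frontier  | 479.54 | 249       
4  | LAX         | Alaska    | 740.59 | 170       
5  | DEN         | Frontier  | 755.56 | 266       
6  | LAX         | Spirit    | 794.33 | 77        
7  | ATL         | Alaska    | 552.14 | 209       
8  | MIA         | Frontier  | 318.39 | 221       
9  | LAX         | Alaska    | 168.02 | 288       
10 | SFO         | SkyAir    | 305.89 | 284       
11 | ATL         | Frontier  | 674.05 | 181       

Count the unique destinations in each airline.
SELECT airline, COUNT(DISTINCT destination)
FROM flights
GROUP BY airline

Result:
  Alaska: 2 distinct
  Frontier: 3 distinct
  SkyAir: 1 distinct
  Southwest: 1 distinct
  Spirit: 1 distinct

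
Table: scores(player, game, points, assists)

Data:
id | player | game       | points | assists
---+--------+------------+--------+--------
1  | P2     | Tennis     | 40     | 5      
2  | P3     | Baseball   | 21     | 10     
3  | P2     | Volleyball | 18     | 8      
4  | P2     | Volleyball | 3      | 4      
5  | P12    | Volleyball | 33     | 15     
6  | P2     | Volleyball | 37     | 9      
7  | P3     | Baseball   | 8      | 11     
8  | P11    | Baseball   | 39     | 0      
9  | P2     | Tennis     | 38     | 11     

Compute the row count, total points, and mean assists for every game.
SELECT game,
       COUNT(*) as cnt,
       SUM(points) as total_points,
       AVG(assists) as avg_assists
FROM scores
GROUP BY game

Result:
  Baseball: 3 records, 68 total points, 7.00 avg assists
  Tennis: 2 records, 78 total points, 8.00 avg assists
  Volleyball: 4 records, 91 total points, 9.00 avg assists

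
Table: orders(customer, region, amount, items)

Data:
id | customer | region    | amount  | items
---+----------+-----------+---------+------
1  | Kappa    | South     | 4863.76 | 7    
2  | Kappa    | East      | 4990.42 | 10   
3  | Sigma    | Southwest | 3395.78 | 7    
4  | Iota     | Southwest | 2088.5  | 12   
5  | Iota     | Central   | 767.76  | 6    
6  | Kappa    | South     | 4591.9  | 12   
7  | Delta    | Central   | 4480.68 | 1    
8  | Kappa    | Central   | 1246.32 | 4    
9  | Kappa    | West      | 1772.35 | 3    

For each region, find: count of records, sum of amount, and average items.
SELECT region,
       COUNT(*) as cnt,
       SUM(amount) as total_amount,
       AVG(items) as avg_items
FROM orders
GROUP BY region

Result:
  Central: 3 records, 6494.76 total amount, 3.67 avg items
  East: 1 records, 4990.42 total amount, 10.00 avg items
  South: 2 records, 9455.66 total amount, 9.50 avg items
  Southwest: 2 records, 5484.28 total amount, 9.50 avg items
  West: 1 records, 1772.35 total amount, 3.00 avg items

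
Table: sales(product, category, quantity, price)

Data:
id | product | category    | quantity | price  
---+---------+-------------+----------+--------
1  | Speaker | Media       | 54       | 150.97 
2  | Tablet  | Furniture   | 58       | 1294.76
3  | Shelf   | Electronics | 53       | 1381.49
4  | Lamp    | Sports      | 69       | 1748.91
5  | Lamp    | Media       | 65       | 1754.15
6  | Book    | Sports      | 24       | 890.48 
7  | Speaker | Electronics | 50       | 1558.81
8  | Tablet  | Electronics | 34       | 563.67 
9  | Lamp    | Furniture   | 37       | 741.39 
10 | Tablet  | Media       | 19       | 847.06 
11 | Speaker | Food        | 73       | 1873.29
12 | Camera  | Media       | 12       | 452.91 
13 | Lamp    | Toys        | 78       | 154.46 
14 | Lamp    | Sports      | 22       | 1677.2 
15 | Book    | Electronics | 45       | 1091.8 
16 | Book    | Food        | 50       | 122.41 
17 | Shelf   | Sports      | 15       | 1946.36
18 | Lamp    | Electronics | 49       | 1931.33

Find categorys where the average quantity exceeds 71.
SELECT category, AVG(quantity)
FROM sales
GROUP BY category
HAVING AVG(quantity) > 71

Result:
  Toys: avg=78.00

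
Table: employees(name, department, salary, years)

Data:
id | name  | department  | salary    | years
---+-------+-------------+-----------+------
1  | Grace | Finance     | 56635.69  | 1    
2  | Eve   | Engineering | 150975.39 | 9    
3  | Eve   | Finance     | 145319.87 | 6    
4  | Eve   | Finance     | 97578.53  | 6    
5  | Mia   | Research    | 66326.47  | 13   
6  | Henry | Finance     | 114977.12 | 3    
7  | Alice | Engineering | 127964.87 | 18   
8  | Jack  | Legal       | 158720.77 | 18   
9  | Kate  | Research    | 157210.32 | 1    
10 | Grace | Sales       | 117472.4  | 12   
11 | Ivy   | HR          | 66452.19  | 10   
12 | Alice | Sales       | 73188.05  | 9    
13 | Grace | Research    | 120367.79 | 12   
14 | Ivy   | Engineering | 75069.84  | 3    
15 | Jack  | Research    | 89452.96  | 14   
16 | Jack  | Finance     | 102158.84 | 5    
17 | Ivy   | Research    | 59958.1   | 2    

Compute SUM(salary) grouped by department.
SELECT department, SUM(salary) as result
FROM employees
GROUP BY department

Result:
  Engineering: 354010.10
  Finance: 516670.05
  HR: 66452.19
  Legal: 158720.77
  Research: 493315.64
  Sales: 190660.45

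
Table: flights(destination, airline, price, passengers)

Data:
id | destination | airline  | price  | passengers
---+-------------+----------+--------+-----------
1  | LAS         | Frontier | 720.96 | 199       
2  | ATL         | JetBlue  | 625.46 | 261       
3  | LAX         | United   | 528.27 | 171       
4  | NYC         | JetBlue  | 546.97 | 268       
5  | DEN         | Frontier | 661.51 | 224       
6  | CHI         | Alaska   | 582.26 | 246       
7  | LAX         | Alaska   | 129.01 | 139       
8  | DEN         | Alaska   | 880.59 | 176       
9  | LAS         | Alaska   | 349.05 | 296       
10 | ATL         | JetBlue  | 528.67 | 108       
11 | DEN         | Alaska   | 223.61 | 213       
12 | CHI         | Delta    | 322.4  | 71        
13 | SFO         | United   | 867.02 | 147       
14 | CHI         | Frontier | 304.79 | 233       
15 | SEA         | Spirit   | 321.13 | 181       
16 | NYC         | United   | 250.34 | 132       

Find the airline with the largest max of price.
SELECT airline, MAX(price) as val
FROM flights
GROUP BY airline
ORDER BY val DESC
LIMIT 1

Result: Alaska with max(price) = 880.59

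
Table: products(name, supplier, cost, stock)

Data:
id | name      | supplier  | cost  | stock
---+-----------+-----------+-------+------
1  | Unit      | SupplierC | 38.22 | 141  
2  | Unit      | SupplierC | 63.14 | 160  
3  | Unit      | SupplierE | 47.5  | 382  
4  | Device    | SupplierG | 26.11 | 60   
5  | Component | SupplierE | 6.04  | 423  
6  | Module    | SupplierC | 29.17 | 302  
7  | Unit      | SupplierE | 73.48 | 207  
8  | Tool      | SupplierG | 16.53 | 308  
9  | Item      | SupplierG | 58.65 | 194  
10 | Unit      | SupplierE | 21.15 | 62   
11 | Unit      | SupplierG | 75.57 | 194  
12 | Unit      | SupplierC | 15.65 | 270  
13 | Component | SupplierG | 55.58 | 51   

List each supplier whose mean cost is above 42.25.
SELECT supplier, AVG(cost)
FROM products
GROUP BY supplier
HAVING AVG(cost) > 42.25

Result:
  SupplierG: avg=46.49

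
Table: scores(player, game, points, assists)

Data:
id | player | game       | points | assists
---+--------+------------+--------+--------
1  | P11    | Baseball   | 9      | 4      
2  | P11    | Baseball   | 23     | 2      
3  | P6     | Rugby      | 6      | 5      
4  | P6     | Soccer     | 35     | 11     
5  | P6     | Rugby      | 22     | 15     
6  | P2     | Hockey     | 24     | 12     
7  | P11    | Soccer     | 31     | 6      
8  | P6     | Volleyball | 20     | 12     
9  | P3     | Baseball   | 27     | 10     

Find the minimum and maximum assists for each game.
SELECT game, MIN(assists), MAX(assists)
FROM scores
GROUP BY game

Result:
  Baseball: min=2, max=10
  Hockey: min=12, max=12
  Rugby: min=5, max=15
  Soccer: min=6, max=11
  Volleyball: min=12, max=12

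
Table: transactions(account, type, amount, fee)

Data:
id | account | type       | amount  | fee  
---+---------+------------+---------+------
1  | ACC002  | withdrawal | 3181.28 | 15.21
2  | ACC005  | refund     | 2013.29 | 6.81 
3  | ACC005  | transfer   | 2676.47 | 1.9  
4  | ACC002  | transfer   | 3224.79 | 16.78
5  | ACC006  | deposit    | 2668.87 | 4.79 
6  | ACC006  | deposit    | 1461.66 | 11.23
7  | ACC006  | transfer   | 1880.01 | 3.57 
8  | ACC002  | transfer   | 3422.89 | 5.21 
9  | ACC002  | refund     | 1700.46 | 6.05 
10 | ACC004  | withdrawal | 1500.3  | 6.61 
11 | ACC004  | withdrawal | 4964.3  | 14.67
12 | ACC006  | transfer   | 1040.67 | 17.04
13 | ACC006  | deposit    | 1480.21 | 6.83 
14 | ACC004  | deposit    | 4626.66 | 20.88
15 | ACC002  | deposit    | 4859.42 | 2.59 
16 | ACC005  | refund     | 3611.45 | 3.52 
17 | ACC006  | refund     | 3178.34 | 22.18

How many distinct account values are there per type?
SELECT type, COUNT(DISTINCT account)
FROM transactions
GROUP BY type

Result:
  deposit: 3 distinct
  refund: 3 distinct
  transfer: 3 distinct
  withdrawal: 2 distinct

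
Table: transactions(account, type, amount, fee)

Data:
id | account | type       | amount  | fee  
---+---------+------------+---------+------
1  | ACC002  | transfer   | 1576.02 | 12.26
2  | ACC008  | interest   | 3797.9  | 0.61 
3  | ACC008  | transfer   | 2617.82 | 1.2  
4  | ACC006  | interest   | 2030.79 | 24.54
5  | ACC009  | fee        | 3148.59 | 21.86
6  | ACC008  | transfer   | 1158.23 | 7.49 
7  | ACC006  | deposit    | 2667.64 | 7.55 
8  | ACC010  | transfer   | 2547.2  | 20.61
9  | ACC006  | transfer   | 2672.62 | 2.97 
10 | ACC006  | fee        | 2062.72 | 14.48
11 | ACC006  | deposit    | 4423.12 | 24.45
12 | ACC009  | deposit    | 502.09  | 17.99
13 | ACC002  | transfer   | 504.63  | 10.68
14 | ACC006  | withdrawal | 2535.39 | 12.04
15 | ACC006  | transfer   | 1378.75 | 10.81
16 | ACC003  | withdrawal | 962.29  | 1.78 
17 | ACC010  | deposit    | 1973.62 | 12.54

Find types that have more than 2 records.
SELECT type, COUNT(*) as cnt
FROM transactions
GROUP BY type
HAVING COUNT(*) > 2

Result:
  deposit: 4
  transfer: 7

Note: HAVING filters groups after aggregation, WHERE filters rows before.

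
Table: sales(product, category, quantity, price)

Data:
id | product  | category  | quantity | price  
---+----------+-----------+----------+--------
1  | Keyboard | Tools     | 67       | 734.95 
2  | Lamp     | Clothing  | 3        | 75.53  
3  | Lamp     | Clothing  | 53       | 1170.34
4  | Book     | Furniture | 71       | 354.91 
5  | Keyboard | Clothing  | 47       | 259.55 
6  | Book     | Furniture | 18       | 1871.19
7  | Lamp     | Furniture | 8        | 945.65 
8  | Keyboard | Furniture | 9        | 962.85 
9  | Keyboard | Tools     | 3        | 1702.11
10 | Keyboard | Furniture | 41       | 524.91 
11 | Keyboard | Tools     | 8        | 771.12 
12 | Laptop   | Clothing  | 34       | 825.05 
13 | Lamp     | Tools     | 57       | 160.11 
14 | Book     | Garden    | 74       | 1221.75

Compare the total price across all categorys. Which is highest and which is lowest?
SELECT category, SUM(price)
FROM sales
GROUP BY category
ORDER BY SUM(price)

All groups:
  Garden: 1221.75
  Clothing: 2330.47
  Tools: 3368.29
  Furniture: 4659.51

Highest: Furniture (4659.51)
Lowest: Garden (1221.75)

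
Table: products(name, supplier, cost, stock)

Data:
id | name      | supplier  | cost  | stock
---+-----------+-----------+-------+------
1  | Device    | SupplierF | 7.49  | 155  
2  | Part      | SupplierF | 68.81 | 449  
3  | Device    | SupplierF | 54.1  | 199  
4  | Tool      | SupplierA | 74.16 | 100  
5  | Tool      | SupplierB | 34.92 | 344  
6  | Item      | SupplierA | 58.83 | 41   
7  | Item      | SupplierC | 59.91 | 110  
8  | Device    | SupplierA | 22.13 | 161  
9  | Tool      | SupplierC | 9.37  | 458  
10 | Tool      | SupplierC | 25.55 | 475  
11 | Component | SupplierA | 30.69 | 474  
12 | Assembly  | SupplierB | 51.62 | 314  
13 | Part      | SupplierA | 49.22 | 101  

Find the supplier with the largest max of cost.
SELECT supplier, MAX(cost) as val
FROM products
GROUP BY supplier
ORDER BY val DESC
LIMIT 1

Result: SupplierA with max(cost) = 74.16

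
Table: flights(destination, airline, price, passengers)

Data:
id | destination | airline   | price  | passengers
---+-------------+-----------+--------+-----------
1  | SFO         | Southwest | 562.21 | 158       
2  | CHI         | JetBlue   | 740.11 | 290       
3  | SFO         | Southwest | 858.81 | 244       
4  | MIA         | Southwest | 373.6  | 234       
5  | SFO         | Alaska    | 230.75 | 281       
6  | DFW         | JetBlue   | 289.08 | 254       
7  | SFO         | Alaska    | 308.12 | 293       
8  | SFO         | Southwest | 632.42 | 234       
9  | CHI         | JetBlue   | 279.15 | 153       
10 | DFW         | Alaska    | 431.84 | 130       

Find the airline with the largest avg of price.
SELECT airline, AVG(price) as val
FROM flights
GROUP BY airline
ORDER BY val DESC
LIMIT 1

Result: Southwest with avg(price) = 606.76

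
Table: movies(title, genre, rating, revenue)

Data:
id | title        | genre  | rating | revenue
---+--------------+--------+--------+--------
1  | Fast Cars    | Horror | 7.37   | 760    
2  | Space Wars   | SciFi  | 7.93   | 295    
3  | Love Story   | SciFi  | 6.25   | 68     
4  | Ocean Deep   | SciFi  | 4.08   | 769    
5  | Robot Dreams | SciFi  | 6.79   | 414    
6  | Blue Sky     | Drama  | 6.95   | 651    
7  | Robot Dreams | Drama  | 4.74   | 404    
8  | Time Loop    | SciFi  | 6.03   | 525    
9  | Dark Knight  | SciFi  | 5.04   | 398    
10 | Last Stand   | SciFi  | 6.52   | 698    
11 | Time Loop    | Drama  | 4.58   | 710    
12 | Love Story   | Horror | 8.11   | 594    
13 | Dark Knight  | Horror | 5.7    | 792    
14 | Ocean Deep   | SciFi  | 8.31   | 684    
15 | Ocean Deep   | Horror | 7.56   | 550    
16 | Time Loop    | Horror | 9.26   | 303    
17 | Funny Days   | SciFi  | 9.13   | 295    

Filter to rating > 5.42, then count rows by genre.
SELECT genre, COUNT(*)
FROM movies
WHERE rating > 5.42
GROUP BY genre

Note: WHERE filters rows before grouping.

Result:
  Drama: 1
  Horror: 5
  SciFi: 7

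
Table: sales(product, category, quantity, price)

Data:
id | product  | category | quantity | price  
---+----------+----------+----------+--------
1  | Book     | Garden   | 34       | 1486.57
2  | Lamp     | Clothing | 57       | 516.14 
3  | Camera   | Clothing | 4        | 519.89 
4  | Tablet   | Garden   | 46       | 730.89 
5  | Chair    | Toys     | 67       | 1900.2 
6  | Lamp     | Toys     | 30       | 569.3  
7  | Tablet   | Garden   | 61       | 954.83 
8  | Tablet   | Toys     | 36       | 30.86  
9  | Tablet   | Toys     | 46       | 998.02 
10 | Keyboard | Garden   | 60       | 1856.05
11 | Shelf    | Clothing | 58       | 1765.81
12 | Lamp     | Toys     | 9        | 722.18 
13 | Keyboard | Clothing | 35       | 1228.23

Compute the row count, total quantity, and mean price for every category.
SELECT category,
       COUNT(*) as cnt,
       SUM(quantity) as total_quantity,
       AVG(price) as avg_price
FROM sales
GROUP BY category

Result:
  Clothing: 4 records, 154 total quantity, 1007.52 avg price
  Garden: 4 records, 201 total quantity, 1257.09 avg price
  Toys: 5 records, 188 total quantity, 844.11 avg price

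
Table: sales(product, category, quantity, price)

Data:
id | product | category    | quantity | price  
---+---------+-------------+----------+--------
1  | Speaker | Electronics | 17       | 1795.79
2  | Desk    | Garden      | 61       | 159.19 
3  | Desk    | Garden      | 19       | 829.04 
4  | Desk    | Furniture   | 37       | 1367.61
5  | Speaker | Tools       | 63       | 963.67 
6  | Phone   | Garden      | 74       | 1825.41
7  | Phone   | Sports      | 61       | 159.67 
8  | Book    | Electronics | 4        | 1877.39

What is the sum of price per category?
SELECT category, SUM(price) as result
FROM sales
GROUP BY category

Result:
  Electronics: 3673.18
  Furniture: 1367.61
  Garden: 2813.64
  Sports: 159.67
  Tools: 963.67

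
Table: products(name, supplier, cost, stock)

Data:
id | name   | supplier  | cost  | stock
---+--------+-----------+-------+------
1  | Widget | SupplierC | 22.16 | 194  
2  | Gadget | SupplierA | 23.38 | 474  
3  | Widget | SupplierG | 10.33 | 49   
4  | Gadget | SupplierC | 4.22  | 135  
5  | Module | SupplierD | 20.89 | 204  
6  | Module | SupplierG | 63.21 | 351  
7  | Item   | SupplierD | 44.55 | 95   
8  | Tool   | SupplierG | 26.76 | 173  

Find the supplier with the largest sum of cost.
SELECT supplier, SUM(cost) as val
FROM products
GROUP BY supplier
ORDER BY val DESC
LIMIT 1

Result: SupplierG with sum(cost) = 100.30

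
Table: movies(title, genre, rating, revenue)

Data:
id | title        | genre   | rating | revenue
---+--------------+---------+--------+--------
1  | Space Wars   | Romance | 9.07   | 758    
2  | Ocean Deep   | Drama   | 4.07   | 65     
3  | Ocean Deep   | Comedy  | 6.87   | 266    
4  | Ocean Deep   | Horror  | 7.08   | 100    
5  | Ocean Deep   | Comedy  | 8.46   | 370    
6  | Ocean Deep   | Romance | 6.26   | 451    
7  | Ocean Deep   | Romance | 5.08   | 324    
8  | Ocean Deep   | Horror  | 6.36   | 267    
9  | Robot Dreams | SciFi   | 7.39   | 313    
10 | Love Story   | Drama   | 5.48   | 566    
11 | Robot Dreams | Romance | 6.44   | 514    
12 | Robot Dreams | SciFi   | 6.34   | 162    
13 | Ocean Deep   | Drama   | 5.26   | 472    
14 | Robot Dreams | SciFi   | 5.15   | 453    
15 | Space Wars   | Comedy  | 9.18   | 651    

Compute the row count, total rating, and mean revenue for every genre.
SELECT genre,
       COUNT(*) as cnt,
       SUM(rating) as total_rating,
       AVG(revenue) as avg_revenue
FROM movies
GROUP BY genre

Result:
  Comedy: 3 records, 24.51 total rating, 429.00 avg revenue
  Drama: 3 records, 14.81 total rating, 367.67 avg revenue
  Horror: 2 records, 13.44 total rating, 183.50 avg revenue
  Romance: 4 records, 26.85 total rating, 511.75 avg revenue
  SciFi: 3 records, 18.88 total rating, 309.33 avg revenue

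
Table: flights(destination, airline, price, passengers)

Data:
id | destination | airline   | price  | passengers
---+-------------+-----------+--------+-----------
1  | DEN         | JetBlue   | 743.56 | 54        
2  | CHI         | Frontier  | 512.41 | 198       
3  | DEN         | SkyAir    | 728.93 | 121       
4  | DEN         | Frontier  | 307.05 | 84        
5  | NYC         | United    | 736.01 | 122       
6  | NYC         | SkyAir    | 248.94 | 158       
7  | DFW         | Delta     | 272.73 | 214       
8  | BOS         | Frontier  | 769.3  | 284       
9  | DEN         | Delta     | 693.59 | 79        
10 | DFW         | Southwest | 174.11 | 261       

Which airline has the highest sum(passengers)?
SELECT airline, SUM(passengers) as val
FROM flights
GROUP BY airline
ORDER BY val DESC
LIMIT 1

Result: Frontier with sum(passengers) = 566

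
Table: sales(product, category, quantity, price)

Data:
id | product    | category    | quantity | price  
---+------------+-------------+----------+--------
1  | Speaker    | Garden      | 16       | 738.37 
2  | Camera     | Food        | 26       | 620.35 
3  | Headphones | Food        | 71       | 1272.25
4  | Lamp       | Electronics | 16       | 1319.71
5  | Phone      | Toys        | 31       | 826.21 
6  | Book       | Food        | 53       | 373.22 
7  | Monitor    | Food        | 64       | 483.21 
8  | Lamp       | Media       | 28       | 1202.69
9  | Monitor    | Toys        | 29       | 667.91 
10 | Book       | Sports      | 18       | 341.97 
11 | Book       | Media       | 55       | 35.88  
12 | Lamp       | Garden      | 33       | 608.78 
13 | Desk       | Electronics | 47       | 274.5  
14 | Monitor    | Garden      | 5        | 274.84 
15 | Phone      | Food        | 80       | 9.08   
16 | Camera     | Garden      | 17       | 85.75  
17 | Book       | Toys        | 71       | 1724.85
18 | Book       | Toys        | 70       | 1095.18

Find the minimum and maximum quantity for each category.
SELECT category, MIN(quantity), MAX(quantity)
FROM sales
GROUP BY category

Result:
  Electronics: min=16, max=47
  Food: min=26, max=80
  Garden: min=5, max=33
  Media: min=28, max=55
  Sports: min=18, max=18
  Toys: min=29, max=71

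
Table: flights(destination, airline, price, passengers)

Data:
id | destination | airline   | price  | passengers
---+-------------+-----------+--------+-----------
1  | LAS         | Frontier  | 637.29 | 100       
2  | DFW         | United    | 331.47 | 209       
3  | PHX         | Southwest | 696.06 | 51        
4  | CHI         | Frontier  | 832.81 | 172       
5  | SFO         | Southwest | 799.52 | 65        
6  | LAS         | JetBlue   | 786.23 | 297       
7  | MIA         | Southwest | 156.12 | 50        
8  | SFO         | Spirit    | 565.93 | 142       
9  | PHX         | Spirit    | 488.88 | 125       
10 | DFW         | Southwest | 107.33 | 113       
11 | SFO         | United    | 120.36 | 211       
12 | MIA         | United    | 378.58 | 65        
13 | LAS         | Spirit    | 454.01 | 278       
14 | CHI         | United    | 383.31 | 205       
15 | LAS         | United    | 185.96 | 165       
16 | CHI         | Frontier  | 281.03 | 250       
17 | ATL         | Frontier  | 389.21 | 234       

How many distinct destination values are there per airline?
SELECT airline, COUNT(DISTINCT destination)
FROM flights
GROUP BY airline

Result:
  Frontier: 3 distinct
  JetBlue: 1 distinct
  Southwest: 4 distinct
  Spirit: 3 distinct
  United: 5 distinct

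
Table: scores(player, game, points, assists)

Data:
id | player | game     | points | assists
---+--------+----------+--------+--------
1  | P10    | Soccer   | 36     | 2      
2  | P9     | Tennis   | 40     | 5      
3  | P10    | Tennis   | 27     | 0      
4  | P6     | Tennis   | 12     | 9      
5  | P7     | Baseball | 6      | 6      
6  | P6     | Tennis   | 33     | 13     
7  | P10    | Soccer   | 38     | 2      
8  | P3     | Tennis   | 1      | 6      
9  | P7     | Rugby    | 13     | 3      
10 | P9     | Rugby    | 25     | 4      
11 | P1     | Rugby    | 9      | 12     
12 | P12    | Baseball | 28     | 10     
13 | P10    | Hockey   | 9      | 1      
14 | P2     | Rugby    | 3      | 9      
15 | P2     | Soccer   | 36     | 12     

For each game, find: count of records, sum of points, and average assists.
SELECT game,
       COUNT(*) as cnt,
       SUM(points) as total_points,
       AVG(assists) as avg_assists
FROM scores
GROUP BY game

Result:
  Baseball: 2 records, 34 total points, 8.00 avg assists
  Hockey: 1 records, 9 total points, 1.00 avg assists
  Rugby: 4 records, 50 total points, 7.00 avg assists
  Soccer: 3 records, 110 total points, 5.33 avg assists
  Tennis: 5 records, 113 total points, 6.60 avg assists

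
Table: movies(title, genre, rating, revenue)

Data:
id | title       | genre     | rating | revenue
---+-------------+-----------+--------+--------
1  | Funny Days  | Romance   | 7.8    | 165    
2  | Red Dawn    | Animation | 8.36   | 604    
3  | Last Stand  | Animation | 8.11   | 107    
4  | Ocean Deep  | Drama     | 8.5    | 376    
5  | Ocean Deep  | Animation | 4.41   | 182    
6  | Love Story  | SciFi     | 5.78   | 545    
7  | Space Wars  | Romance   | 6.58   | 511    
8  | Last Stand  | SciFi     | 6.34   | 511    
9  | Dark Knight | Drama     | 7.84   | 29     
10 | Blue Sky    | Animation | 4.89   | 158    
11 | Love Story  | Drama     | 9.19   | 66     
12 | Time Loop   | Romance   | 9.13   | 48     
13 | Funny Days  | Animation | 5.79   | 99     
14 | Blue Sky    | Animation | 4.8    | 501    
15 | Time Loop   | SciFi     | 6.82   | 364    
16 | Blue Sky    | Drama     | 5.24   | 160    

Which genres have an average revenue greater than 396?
SELECT genre, AVG(revenue)
FROM movies
GROUP BY genre
HAVING AVG(revenue) > 396

Result:
  SciFi: avg=473.33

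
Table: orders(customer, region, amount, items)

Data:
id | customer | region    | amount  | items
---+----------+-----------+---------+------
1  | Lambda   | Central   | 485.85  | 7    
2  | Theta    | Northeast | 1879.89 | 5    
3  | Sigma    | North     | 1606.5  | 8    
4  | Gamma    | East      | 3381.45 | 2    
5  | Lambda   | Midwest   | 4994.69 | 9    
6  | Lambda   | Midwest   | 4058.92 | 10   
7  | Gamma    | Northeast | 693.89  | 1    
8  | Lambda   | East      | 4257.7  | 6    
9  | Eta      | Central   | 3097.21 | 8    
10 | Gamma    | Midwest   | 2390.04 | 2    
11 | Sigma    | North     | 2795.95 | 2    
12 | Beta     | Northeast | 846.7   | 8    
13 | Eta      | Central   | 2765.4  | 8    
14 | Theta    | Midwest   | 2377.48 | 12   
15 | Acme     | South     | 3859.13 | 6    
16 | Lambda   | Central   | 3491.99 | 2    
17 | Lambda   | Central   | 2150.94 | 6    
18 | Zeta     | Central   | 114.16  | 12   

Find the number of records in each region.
SELECT region, COUNT(*) as count
FROM orders
GROUP BY region

Result:
  Central: 6
  East: 2
  Midwest: 4
  North: 2
  Northeast: 3
  South: 1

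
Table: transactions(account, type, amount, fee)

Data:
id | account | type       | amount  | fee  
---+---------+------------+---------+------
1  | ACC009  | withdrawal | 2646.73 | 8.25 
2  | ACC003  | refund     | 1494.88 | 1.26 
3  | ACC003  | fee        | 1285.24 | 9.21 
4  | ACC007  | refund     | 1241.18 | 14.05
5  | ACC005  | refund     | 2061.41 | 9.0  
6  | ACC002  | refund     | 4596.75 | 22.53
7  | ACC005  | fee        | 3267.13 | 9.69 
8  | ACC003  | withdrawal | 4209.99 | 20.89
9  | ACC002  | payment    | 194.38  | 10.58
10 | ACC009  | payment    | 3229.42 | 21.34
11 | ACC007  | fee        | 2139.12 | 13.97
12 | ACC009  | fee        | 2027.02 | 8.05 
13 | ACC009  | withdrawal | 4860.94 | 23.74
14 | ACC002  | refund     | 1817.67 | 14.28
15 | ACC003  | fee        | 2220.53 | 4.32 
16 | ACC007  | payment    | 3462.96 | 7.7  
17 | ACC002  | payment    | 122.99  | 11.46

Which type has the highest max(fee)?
SELECT type, MAX(fee) as val
FROM transactions
GROUP BY type
ORDER BY val DESC
LIMIT 1

Result: withdrawal with max(fee) = 23.74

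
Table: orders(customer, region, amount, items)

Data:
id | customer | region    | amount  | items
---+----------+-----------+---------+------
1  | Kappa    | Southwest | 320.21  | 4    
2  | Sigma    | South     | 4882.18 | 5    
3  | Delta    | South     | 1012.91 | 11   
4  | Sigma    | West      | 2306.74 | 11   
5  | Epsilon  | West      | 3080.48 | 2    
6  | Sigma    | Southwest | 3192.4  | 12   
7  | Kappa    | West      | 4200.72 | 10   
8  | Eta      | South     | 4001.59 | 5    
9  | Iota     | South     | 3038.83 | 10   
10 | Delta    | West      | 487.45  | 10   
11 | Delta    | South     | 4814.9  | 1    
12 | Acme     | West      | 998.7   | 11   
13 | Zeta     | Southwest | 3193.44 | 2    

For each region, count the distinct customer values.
SELECT region, COUNT(DISTINCT customer)
FROM orders
GROUP BY region

Result:
  South: 4 distinct
  Southwest: 3 distinct
  West: 5 distinct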